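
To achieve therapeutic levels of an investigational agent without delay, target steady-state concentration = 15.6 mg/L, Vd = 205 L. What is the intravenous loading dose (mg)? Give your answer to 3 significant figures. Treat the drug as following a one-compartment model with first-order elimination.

3200 mg

LD = Css × Vd = 15.6 × 205 = 3198 mg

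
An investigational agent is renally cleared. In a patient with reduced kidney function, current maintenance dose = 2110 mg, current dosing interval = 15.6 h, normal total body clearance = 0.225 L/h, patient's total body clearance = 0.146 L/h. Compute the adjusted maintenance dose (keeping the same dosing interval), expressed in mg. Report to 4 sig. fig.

To keep the same average steady-state level, dosing rate must scale with clearance.
CL ratio = 0.146 / 0.225 = 0.6489
New dose (same interval) = 2110 × 0.6489 = 1369 mg

1369 mg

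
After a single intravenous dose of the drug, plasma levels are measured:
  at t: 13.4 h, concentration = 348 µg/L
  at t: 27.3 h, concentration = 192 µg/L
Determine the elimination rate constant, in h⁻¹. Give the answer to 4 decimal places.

k = ln(C₁/C₂) / (t₂ − t₁) = ln(348/192) / (27.3 − 13.4)
  = 0.5947 / 13.90 = 0.04278 h⁻¹

0.0428 h⁻¹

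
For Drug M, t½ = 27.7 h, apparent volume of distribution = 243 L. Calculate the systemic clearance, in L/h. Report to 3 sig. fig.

6.08 L/h

k = ln2 / t½ = 0.693147 / 27.7 = 0.02502 h⁻¹
CL = k × Vd = 0.02502 × 243 = 6.080 L/h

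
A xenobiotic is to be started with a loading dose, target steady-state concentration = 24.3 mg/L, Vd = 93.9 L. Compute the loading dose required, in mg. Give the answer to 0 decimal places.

2282 mg

LD = Css × Vd = 24.3 × 93.9 = 2282 mg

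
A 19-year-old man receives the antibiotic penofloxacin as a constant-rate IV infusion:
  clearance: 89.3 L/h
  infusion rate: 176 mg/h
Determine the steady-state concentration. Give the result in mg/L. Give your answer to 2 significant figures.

2.0 mg/L

At steady state Css = R₀ / CL = 176 / 89.30 = 1.971 mg/L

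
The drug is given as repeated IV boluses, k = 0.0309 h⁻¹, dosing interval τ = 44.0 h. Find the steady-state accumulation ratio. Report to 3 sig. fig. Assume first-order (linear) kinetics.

e^(−kτ) = e^(−0.03090 × 44.0) = 0.2568
Accumulation ratio R = 1 / (1 − e^(−kτ)) = 1 / (1 − 0.2568) = 1.346

1.35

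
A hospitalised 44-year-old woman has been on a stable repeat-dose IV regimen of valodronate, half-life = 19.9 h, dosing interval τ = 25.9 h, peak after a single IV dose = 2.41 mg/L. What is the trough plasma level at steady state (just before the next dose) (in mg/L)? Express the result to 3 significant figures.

1.65 mg/L

k = ln2 / t½ = 0.693147 / 19.9 = 0.03483 h⁻¹
e^(−kτ) = e^(−0.03483 × 25.9) = 0.4057
Accumulation ratio R = 1 / (1 − e^(−kτ)) = 1 / (1 − 0.4057) = 1.683
Steady-state trough = C₀ × R × e^(−kτ) = 2.41 × 1.683 × 0.4057 = 1.646 mg/L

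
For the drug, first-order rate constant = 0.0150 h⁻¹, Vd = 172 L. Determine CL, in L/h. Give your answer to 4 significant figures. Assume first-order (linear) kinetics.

2.580 L/h

CL = k × Vd = 0.0150 × 172 = 2.580 L/h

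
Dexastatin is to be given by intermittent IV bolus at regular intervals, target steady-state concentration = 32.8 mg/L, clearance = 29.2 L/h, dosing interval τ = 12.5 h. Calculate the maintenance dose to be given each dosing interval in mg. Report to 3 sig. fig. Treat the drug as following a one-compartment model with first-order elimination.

12000 mg

At steady state, Dose/τ = Css × CL.
Dose = Css × CL × τ = 32.8 × 29.20 × 12.5 = 11970 mg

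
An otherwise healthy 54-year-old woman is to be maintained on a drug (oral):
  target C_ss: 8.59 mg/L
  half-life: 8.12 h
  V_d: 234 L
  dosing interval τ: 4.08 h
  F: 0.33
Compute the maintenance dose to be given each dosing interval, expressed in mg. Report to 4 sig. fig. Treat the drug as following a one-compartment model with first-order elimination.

k = ln2 / t½ = 0.693147 / 8.12 = 0.08536 h⁻¹
CL = k × Vd = 0.08536 × 234 = 19.97 L/h
At steady state, F × (Dose/τ) = Css × CL.
Dose = Css × CL × τ / F = 8.59 × 19.97 × 4.08 / 0.33 = 2121 mg

2121 mg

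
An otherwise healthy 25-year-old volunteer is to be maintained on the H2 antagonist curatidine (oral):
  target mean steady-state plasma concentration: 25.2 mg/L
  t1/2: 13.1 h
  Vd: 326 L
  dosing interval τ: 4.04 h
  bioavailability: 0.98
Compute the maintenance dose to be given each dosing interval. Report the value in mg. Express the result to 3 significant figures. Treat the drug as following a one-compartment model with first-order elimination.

k = ln2 / t½ = 0.693147 / 13.1 = 0.05291 h⁻¹
CL = k × Vd = 0.05291 × 326 = 17.25 L/h
At steady state, F × (Dose/τ) = Css × CL.
Dose = Css × CL × τ / F = 25.2 × 17.25 × 4.04 / 0.98 = 1792 mg

1790 mg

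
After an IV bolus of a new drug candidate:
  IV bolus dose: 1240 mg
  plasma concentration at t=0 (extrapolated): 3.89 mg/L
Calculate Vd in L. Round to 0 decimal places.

Vd = Dose / C₀ = 1240 / 3.89 = 318.8 L

319 L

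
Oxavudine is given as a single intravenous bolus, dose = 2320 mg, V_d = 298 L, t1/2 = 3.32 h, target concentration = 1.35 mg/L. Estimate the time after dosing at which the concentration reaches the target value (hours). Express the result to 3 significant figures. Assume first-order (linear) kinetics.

C₀ = Dose / Vd = 2320 / 298 = 7.785 mg/L
k = ln2 / t½ = 0.693147 / 3.32 = 0.2088 h⁻¹
t = ln(C₀ / C) / k = ln(7.785 / 1.35) / 0.2088
  = ln(5.767) / 0.2088 = 1.752 / 0.2088 = 8.391 h

8.39 h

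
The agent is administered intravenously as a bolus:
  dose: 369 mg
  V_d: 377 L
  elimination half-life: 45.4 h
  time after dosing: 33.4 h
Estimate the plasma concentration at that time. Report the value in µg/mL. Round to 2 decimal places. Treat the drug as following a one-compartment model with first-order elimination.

0.59 µg/mL

C₀ = Dose / Vd = 369.0 / 377 = 0.9788 mg/L
k = ln2 / t½ = 0.693147 / 45.4 = 0.01527 h⁻¹
C = C₀ · e^(−k·t) = 0.9788 × e^(−0.01527 × 33.4)
  = 0.9788 × 0.6005 = 0.5878 mg/L
(0.5878 mg/L = 0.5878 µg/mL)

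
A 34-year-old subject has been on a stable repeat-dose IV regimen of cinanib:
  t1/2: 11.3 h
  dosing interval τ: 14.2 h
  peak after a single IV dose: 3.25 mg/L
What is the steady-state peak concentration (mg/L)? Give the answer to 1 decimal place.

5.6 mg/L

k = ln2 / t½ = 0.693147 / 11.3 = 0.06134 h⁻¹
e^(−kτ) = e^(−0.06134 × 14.2) = 0.4185
Accumulation ratio R = 1 / (1 − e^(−kτ)) = 1 / (1 − 0.4185) = 1.720
Steady-state peak = C₀ × R = 3.25 × 1.720 = 5.590 mg/L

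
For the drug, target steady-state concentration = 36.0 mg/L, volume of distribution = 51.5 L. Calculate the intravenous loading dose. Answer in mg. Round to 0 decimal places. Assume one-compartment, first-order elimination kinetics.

LD = Css × Vd = 36.0 × 51.5 = 1854 mg

1854 mg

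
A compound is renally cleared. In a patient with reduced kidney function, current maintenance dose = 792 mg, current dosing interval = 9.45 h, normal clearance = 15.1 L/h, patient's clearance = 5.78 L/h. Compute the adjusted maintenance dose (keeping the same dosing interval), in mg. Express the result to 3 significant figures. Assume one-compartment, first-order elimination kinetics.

To keep the same average steady-state level, dosing rate must scale with clearance.
CL ratio = 5.78 / 15.1 = 0.3828
New dose (same interval) = 792 × 0.3828 = 303.2 mg

303 mg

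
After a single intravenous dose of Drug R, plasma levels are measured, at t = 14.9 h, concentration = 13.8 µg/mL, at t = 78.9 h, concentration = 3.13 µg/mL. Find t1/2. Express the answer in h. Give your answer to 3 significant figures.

k = ln(C₁/C₂) / (t₂ − t₁) = ln(13.8/3.13) / (78.9 − 14.9)
  = 1.484 / 64.00 = 0.02319 h⁻¹
t½ = ln2 / k = 0.693147 / 0.02319 = 29.89 h

29.9 h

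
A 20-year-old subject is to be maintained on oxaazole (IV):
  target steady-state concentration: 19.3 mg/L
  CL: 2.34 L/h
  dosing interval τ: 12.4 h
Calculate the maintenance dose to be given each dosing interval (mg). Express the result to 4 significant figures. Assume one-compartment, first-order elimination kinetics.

560.0 mg

At steady state, Dose/τ = Css × CL.
Dose = Css × CL × τ = 19.3 × 2.340 × 12.4 = 560.0 mg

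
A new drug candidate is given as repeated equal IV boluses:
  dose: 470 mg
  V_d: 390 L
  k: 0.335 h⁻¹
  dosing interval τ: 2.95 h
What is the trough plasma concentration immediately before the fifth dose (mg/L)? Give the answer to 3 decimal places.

0.701 mg/L

C₀ per dose = Dose / Vd = 470 / 390 = 1.205 mg/L
Fraction remaining after one interval: r = e^(−kτ) = e^(−0.3350 × 2.95) = 0.3722
Before dose 5, 4 doses have been given (aged 1τ, 2τ, 3τ, 4τ).
C_trough = C₀ × (r + r² + … + r^4) = C₀ × r(1−r^4)/(1−r)
        = 1.205 × 0.3722 × (1 − 0.01919) / (1 − 0.3722) = 0.7007 mg/L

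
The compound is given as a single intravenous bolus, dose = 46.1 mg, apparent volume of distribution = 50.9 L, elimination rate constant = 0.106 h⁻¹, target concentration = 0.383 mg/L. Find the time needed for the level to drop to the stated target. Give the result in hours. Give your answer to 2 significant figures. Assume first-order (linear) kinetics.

8.1 h

C₀ = Dose / Vd = 46.10 / 50.9 = 0.9057 mg/L
t = ln(C₀ / C) / k = ln(0.9057 / 0.383) / 0.1060
  = ln(2.365) / 0.1060 = 0.8608 / 0.1060 = 8.121 h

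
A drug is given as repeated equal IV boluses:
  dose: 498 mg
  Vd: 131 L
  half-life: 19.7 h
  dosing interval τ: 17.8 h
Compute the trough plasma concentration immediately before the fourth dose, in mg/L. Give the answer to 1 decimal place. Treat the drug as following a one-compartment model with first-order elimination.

C₀ per dose = Dose / Vd = 498 / 131 = 3.802 mg/L
k = ln2 / t½ = 0.693147 / 19.7 = 0.03519 h⁻¹
Fraction remaining after one interval: r = e^(−kτ) = e^(−0.03519 × 17.8) = 0.5345
Before dose 4, 3 doses have been given (aged 1τ, 2τ, 3τ).
C_trough = C₀ × (r + r² + … + r^3) = C₀ × r(1−r^3)/(1−r)
        = 3.802 × 0.5345 × (1 − 0.1527) / (1 − 0.5345) = 3.699 mg/L

3.7 mg/L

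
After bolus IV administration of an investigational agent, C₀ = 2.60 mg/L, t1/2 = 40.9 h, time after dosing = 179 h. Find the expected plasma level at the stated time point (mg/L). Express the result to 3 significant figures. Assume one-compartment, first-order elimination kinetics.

k = ln2 / t½ = 0.693147 / 40.9 = 0.01695 h⁻¹
C = C₀ · e^(−k·t) = 2.600 × e^(−0.01695 × 179)
  = 2.600 × 0.04812 = 0.1251 mg/L

0.125 mg/L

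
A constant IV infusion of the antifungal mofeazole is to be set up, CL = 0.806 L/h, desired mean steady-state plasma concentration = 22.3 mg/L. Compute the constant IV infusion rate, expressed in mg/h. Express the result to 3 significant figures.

18.0 mg/h

At steady state, infusion rate R₀ = Css × CL = 22.3 × 0.8060 = 17.97 mg/h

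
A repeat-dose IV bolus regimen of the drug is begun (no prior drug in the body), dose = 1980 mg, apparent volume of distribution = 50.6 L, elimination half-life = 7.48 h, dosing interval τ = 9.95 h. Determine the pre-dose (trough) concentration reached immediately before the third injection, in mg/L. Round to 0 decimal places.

C₀ per dose = Dose / Vd = 1980 / 50.6 = 39.13 mg/L
k = ln2 / t½ = 0.693147 / 7.48 = 0.09267 h⁻¹
Fraction remaining after one interval: r = e^(−kτ) = e^(−0.09267 × 9.95) = 0.3977
Before dose 3, 2 doses have been given (aged 1τ, 2τ).
C_trough = C₀ × (r + r²) = 39.13 × (0.3977 + 0.1582) = 21.75 mg/L

22 mg/L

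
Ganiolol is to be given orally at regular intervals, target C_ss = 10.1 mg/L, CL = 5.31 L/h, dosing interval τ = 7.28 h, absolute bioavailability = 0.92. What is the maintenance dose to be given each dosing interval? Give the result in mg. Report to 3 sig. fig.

At steady state, F × (Dose/τ) = Css × CL.
Dose = Css × CL × τ / F = 10.1 × 5.310 × 7.28 / 0.92 = 424.4 mg

424 mg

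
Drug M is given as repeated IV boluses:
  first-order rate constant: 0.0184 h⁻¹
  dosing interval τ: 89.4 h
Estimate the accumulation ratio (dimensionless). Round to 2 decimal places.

e^(−kτ) = e^(−0.01840 × 89.4) = 0.1930
Accumulation ratio R = 1 / (1 − e^(−kτ)) = 1 / (1 − 0.1930) = 1.239

1.24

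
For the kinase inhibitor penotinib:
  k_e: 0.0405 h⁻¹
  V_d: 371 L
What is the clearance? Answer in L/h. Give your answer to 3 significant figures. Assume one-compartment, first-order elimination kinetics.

CL = k × Vd = 0.0405 × 371 = 15.03 L/h

15.0 L/h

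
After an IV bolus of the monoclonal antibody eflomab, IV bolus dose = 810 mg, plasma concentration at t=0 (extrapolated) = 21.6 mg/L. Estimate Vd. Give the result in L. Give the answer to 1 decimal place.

37.5 L

Vd = Dose / C₀ = 810.0 / 21.6 = 37.50 L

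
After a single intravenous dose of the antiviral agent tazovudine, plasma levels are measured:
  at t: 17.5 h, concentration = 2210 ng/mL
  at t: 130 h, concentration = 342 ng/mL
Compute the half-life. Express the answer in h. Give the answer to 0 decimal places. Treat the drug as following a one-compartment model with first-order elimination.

k = ln(C₁/C₂) / (t₂ − t₁) = ln(2210/342) / (130 − 17.5)
  = 1.866 / 112.5 = 0.01659 h⁻¹
t½ = ln2 / k = 0.693147 / 0.01659 = 41.78 h

42 h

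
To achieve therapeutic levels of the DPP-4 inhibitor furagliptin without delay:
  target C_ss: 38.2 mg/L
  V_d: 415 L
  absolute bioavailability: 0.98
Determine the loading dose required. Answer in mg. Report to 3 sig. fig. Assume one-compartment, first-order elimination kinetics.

LD = Css × Vd / F = 38.2 × 415 / 0.98 = 16180 mg

16200 mg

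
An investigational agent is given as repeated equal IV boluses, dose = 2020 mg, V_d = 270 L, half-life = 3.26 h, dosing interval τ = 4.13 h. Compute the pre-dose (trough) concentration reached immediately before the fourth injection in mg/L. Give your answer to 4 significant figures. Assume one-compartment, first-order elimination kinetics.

C₀ per dose = Dose / Vd = 2020 / 270 = 7.481 mg/L
k = ln2 / t½ = 0.693147 / 3.26 = 0.2126 h⁻¹
Fraction remaining after one interval: r = e^(−kτ) = e^(−0.2126 × 4.13) = 0.4156
Before dose 4, 3 doses have been given (aged 1τ, 2τ, 3τ).
C_trough = C₀ × (r + r² + … + r^3) = C₀ × r(1−r^3)/(1−r)
        = 7.481 × 0.4156 × (1 − 0.07178) / (1 − 0.4156) = 4.938 mg/L

4.938 mg/L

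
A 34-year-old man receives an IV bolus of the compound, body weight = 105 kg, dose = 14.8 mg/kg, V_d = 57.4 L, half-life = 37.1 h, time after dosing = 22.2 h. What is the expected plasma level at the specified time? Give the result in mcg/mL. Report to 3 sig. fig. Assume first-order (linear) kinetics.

17.9 mcg/mL

Total dose = 14.8 × 105 = 1554 mg
C₀ = Dose / Vd = 1554 / 57.4 = 27.07 mg/L
k = ln2 / t½ = 0.693147 / 37.1 = 0.01868 h⁻¹
C = C₀ · e^(−k·t) = 27.07 × e^(−0.01868 × 22.2)
  = 27.07 × 0.6605 = 17.88 mg/L
(17.88 mg/L = 17.88 mcg/mL)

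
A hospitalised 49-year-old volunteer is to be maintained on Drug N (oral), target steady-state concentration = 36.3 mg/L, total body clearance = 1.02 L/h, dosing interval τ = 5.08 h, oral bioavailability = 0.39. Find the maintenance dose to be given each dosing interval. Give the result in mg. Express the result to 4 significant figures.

482.3 mg

At steady state, F × (Dose/τ) = Css × CL.
Dose = Css × CL × τ / F = 36.3 × 1.020 × 5.08 / 0.39 = 482.3 mg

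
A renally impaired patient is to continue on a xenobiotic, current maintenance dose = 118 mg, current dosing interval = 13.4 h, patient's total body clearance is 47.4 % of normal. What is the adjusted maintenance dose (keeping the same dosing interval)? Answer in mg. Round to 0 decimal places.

56 mg

To keep the same average steady-state level, dosing rate must scale with clearance.
CL ratio = 47.4 / 100 = 0.4740
New dose (same interval) = 118 × 0.4740 = 55.93 mg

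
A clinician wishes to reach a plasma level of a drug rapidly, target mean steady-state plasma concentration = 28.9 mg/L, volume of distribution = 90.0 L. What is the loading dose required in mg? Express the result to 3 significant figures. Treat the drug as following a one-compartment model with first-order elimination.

LD = Css × Vd = 28.9 × 90.0 = 2601 mg

2600 mg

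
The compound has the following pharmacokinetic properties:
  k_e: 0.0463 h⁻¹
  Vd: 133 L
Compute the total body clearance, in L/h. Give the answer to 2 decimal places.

6.16 L/h

CL = k × Vd = 0.0463 × 133 = 6.158 L/h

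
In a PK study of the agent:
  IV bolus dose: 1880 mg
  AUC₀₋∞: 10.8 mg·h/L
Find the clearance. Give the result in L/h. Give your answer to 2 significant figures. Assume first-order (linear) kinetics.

170 L/h

CL = Dose / AUC = 1880 / 10.8 = 174.1 L/h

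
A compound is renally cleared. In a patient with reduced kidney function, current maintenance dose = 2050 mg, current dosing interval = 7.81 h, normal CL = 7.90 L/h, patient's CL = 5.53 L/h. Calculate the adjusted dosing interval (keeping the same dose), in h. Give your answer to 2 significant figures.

11 h

To keep the same average steady-state level, dosing rate must scale with clearance.
CL ratio = 5.53 / 7.90 = 0.7000
New interval (same dose) = 7.81 / 0.7000 = 11.16 h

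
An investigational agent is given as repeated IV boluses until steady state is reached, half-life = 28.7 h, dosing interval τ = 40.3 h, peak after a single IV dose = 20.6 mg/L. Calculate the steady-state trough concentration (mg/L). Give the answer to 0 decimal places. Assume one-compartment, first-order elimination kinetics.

13 mg/L

k = ln2 / t½ = 0.693147 / 28.7 = 0.02415 h⁻¹
e^(−kτ) = e^(−0.02415 × 40.3) = 0.3779
Accumulation ratio R = 1 / (1 − e^(−kτ)) = 1 / (1 − 0.3779) = 1.607
Steady-state trough = C₀ × R × e^(−kτ) = 20.6 × 1.607 × 0.3779 = 12.51 mg/L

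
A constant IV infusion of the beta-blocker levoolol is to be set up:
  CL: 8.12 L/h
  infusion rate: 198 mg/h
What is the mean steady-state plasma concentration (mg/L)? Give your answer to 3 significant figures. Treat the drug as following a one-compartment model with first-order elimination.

24.4 mg/L

At steady state Css = R₀ / CL = 198 / 8.120 = 24.38 mg/L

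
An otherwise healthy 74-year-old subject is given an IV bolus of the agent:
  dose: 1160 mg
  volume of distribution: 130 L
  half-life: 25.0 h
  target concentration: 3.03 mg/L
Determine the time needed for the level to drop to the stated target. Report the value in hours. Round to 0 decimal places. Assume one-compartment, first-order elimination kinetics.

39 h

C₀ = Dose / Vd = 1160 / 130 = 8.923 mg/L
k = ln2 / t½ = 0.693147 / 25.0 = 0.02773 h⁻¹
t = ln(C₀ / C) / k = ln(8.923 / 3.03) / 0.02773
  = ln(2.945) / 0.02773 = 1.080 / 0.02773 = 38.95 h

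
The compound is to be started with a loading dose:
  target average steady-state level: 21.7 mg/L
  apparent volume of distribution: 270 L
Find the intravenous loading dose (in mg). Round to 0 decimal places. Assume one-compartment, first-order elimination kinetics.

LD = Css × Vd = 21.7 × 270 = 5859 mg

5859 mg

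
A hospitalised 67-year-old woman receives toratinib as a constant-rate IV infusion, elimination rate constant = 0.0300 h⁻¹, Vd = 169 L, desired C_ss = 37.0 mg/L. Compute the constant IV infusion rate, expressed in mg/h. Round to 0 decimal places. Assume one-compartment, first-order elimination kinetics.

188 mg/h

CL = k × Vd = 0.03000 × 169 = 5.070 L/h
At steady state, infusion rate R₀ = Css × CL = 37.0 × 5.070 = 187.6 mg/h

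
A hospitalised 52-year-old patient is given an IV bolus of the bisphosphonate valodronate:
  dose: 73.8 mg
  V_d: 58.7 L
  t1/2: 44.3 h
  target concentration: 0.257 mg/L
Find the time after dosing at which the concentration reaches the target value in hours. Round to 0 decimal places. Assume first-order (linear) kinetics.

101 h

C₀ = Dose / Vd = 73.80 / 58.7 = 1.257 mg/L
k = ln2 / t½ = 0.693147 / 44.3 = 0.01565 h⁻¹
t = ln(C₀ / C) / k = ln(1.257 / 0.257) / 0.01565
  = ln(4.891) / 0.01565 = 1.587 / 0.01565 = 101.4 h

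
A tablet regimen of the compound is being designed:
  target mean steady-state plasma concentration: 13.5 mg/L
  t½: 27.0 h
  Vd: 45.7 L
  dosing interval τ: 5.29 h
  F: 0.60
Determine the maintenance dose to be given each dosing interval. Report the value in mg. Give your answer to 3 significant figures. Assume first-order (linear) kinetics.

k = ln2 / t½ = 0.693147 / 27.0 = 0.02567 h⁻¹
CL = k × Vd = 0.02567 × 45.7 = 1.173 L/h
At steady state, F × (Dose/τ) = Css × CL.
Dose = Css × CL × τ / F = 13.5 × 1.173 × 5.29 / 0.60 = 139.6 mg

140 mg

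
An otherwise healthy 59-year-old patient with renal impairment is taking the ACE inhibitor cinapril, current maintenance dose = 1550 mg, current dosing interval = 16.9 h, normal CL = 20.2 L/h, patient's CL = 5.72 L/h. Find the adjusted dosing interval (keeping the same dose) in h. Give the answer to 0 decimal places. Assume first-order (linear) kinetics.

60 h

To keep the same average steady-state level, dosing rate must scale with clearance.
CL ratio = 5.72 / 20.2 = 0.2832
New interval (same dose) = 16.9 / 0.2832 = 59.68 h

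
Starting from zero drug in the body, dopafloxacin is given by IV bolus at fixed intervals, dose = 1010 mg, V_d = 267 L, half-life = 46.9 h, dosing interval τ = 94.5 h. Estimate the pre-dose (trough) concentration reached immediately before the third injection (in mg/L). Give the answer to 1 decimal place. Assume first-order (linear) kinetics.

1.2 mg/L

C₀ per dose = Dose / Vd = 1010 / 267 = 3.783 mg/L
k = ln2 / t½ = 0.693147 / 46.9 = 0.01478 h⁻¹
Fraction remaining after one interval: r = e^(−kτ) = e^(−0.01478 × 94.5) = 0.2474
Before dose 3, 2 doses have been given (aged 1τ, 2τ).
C_trough = C₀ × (r + r²) = 3.783 × (0.2474 + 0.06121) = 1.167 mg/L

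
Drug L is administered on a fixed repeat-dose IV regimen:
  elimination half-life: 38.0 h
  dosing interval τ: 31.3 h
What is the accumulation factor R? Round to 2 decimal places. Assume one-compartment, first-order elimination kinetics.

k = ln2 / t½ = 0.693147 / 38.0 = 0.01824 h⁻¹
e^(−kτ) = e^(−0.01824 × 31.3) = 0.5650
Accumulation ratio R = 1 / (1 − e^(−kτ)) = 1 / (1 − 0.5650) = 2.299

2.30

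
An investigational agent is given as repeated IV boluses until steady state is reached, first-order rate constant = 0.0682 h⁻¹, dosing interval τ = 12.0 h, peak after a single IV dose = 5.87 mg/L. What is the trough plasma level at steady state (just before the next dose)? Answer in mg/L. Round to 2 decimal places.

e^(−kτ) = e^(−0.06820 × 12.0) = 0.4411
Accumulation ratio R = 1 / (1 − e^(−kτ)) = 1 / (1 − 0.4411) = 1.789
Steady-state trough = C₀ × R × e^(−kτ) = 5.87 × 1.789 × 0.4411 = 4.632 mg/L

4.63 mg/L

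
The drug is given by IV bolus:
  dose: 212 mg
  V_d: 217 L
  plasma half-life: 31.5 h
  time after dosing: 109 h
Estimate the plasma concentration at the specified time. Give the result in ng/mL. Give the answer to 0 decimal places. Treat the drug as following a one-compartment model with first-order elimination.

C₀ = Dose / Vd = 212.0 / 217 = 0.9770 mg/L
k = ln2 / t½ = 0.693147 / 31.5 = 0.02200 h⁻¹
C = C₀ · e^(−k·t) = 0.9770 × e^(−0.02200 × 109)
  = 0.9770 × 0.09090 = 0.08881 mg/L
Convert: 0.08881 mg/L × 1000 = 88.81 ng/mL

89 ng/mL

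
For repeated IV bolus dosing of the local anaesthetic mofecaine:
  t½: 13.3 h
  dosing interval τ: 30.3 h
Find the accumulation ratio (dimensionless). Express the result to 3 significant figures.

1.26

k = ln2 / t½ = 0.693147 / 13.3 = 0.05212 h⁻¹
e^(−kτ) = e^(−0.05212 × 30.3) = 0.2061
Accumulation ratio R = 1 / (1 − e^(−kτ)) = 1 / (1 − 0.2061) = 1.260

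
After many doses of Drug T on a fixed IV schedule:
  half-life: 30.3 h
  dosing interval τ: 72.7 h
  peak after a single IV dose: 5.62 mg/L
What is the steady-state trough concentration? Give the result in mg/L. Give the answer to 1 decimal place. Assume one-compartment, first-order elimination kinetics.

1.3 mg/L

k = ln2 / t½ = 0.693147 / 30.3 = 0.02288 h⁻¹
e^(−kτ) = e^(−0.02288 × 72.7) = 0.1895
Accumulation ratio R = 1 / (1 − e^(−kτ)) = 1 / (1 − 0.1895) = 1.234
Steady-state trough = C₀ × R × e^(−kτ) = 5.62 × 1.234 × 0.1895 = 1.314 mg/L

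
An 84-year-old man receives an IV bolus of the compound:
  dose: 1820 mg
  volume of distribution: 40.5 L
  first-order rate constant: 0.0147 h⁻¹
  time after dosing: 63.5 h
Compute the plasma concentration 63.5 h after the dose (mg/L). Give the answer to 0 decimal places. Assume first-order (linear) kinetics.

18 mg/L

C₀ = Dose / Vd = 1820 / 40.5 = 44.94 mg/L
C = C₀ · e^(−k·t) = 44.94 × e^(−0.01470 × 63.5)
  = 44.94 × 0.3932 = 17.67 mg/L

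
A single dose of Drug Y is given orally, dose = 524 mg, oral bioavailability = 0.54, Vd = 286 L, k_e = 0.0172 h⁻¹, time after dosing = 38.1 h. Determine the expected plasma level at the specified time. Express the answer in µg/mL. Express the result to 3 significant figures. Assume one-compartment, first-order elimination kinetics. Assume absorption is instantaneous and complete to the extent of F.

0.514 µg/mL

Amount reaching circulation = F × Dose = 0.54 × 524.0 = 283.0 mg
C₀ = F·Dose / Vd = 283.0 / 286 = 0.9895 mg/L
C = C₀ · e^(−k·t) = 0.9895 × e^(−0.01720 × 38.1)
  = 0.9895 × 0.5193 = 0.5138 mg/L
(0.5138 mg/L = 0.5138 µg/mL)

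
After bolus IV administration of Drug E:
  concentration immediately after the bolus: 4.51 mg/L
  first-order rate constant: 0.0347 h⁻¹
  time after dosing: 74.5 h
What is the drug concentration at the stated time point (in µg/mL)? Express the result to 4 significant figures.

0.3400 µg/mL

C = C₀ · e^(−k·t) = 4.510 × e^(−0.03470 × 74.5)
  = 4.510 × 0.07538 = 0.3400 mg/L
(0.3400 mg/L = 0.3400 µg/mL)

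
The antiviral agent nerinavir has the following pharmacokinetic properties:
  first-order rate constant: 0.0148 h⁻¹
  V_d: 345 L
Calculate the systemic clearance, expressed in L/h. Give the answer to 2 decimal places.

CL = k × Vd = 0.0148 × 345 = 5.106 L/h

5.11 L/h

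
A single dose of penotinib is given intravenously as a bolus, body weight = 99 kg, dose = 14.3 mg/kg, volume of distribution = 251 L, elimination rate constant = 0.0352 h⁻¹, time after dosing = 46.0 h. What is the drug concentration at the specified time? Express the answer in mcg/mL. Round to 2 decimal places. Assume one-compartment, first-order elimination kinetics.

1.12 mcg/mL

Total dose = 14.3 × 99 = 1416 mg
C₀ = Dose / Vd = 1416 / 251 = 5.641 mg/L
C = C₀ · e^(−k·t) = 5.641 × e^(−0.03520 × 46.0)
  = 5.641 × 0.1981 = 1.117 mg/L
(1.117 mg/L = 1.117 mcg/mL)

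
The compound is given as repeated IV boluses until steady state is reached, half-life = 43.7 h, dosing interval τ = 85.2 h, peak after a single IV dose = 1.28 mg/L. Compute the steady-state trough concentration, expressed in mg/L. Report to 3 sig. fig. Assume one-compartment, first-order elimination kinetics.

k = ln2 / t½ = 0.693147 / 43.7 = 0.01586 h⁻¹
e^(−kτ) = e^(−0.01586 × 85.2) = 0.2589
Accumulation ratio R = 1 / (1 − e^(−kτ)) = 1 / (1 − 0.2589) = 1.349
Steady-state trough = C₀ × R × e^(−kτ) = 1.28 × 1.349 × 0.2589 = 0.4470 mg/L

0.447 mg/L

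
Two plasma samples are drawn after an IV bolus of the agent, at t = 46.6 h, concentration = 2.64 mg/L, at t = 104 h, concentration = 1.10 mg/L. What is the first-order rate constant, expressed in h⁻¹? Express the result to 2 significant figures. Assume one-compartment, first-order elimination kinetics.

0.015 h⁻¹

k = ln(C₁/C₂) / (t₂ − t₁) = ln(2.64/1.10) / (104 − 46.6)
  = 0.8755 / 57.40 = 0.01525 h⁻¹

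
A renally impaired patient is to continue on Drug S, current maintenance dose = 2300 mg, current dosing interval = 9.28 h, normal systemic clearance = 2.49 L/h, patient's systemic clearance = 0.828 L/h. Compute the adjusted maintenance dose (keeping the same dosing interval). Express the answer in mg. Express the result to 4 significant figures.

To keep the same average steady-state level, dosing rate must scale with clearance.
CL ratio = 0.828 / 2.49 = 0.3325
New dose (same interval) = 2300 × 0.3325 = 764.8 mg

764.8 mg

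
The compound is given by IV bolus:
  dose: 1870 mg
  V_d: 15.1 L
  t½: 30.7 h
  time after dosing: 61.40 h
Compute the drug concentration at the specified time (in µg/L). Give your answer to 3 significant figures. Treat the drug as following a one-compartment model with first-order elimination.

C₀ = Dose / Vd = 1870 / 15.1 = 123.8 mg/L
k = ln2 / t½ = 0.693147 / 30.7 = 0.02258 h⁻¹
t / t½ = 61.40 / 30.7 = 2 half-lives
C = C₀ × (1/2)^2 = 123.8 × 0.2500 = 30.95 mg/L
Convert: 30.95 mg/L × 1000 = 30950 µg/L

31000 µg/L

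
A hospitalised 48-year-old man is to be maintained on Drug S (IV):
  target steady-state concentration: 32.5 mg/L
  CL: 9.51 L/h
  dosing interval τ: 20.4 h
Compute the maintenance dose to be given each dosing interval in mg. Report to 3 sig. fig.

6310 mg

At steady state, Dose/τ = Css × CL.
Dose = Css × CL × τ = 32.5 × 9.510 × 20.4 = 6305 mg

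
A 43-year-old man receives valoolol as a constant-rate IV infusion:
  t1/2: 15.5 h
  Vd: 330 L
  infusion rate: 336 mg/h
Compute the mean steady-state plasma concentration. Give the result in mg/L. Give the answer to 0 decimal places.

k = ln2 / t½ = 0.693147 / 15.5 = 0.04472 h⁻¹
CL = k × Vd = 0.04472 × 330 = 14.76 L/h
At steady state Css = R₀ / CL = 336 / 14.76 = 22.76 mg/L

23 mg/L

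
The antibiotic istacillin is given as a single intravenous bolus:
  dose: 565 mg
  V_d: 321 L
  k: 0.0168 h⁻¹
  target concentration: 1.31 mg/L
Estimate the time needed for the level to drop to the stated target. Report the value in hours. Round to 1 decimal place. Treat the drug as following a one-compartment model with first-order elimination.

17.6 h

C₀ = Dose / Vd = 565.0 / 321 = 1.760 mg/L
t = ln(C₀ / C) / k = ln(1.760 / 1.31) / 0.01680
  = ln(1.344) / 0.01680 = 0.2957 / 0.01680 = 17.60 h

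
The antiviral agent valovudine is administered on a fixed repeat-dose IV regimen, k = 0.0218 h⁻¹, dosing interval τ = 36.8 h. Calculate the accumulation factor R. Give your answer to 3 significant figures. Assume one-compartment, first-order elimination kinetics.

e^(−kτ) = e^(−0.02180 × 36.8) = 0.4483
Accumulation ratio R = 1 / (1 − e^(−kτ)) = 1 / (1 − 0.4483) = 1.813

1.81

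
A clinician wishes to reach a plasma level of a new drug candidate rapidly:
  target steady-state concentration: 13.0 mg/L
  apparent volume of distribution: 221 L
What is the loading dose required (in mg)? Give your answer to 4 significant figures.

2873 mg

LD = Css × Vd = 13.0 × 221 = 2873 mg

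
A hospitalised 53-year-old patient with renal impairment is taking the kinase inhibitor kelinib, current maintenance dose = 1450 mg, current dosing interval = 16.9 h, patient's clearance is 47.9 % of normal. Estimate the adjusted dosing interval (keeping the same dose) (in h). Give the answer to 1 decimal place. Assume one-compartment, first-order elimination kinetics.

To keep the same average steady-state level, dosing rate must scale with clearance.
CL ratio = 47.9 / 100 = 0.4790
New interval (same dose) = 16.9 / 0.4790 = 35.28 h

35.3 h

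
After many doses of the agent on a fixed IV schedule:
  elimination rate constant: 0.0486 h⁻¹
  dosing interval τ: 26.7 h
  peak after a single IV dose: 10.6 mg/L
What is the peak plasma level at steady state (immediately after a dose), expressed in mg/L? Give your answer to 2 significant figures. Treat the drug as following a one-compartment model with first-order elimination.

e^(−kτ) = e^(−0.04860 × 26.7) = 0.2732
Accumulation ratio R = 1 / (1 − e^(−kτ)) = 1 / (1 − 0.2732) = 1.376
Steady-state peak = C₀ × R = 10.6 × 1.376 = 14.59 mg/L

15 mg/L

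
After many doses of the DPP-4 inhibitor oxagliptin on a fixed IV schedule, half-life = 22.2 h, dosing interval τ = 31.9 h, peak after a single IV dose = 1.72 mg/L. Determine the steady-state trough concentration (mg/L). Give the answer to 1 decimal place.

k = ln2 / t½ = 0.693147 / 22.2 = 0.03122 h⁻¹
e^(−kτ) = e^(−0.03122 × 31.9) = 0.3694
Accumulation ratio R = 1 / (1 − e^(−kτ)) = 1 / (1 − 0.3694) = 1.586
Steady-state trough = C₀ × R × e^(−kτ) = 1.72 × 1.586 × 0.3694 = 1.008 mg/L

1.0 mg/L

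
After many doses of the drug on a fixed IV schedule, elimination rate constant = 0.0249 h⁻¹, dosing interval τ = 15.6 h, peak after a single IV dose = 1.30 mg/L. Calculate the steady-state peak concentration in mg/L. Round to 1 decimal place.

e^(−kτ) = e^(−0.02490 × 15.6) = 0.6781
Accumulation ratio R = 1 / (1 − e^(−kτ)) = 1 / (1 − 0.6781) = 3.107
Steady-state peak = C₀ × R = 1.30 × 3.107 = 4.039 mg/L

4.0 mg/L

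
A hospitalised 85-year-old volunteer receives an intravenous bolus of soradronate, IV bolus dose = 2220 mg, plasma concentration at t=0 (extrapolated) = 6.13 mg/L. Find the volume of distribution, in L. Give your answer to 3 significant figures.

Vd = Dose / C₀ = 2220 / 6.13 = 362.2 L

362 L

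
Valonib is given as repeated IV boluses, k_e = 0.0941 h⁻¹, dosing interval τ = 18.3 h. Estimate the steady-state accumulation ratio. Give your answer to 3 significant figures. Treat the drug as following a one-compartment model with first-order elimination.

e^(−kτ) = e^(−0.09410 × 18.3) = 0.1787
Accumulation ratio R = 1 / (1 − e^(−kτ)) = 1 / (1 − 0.1787) = 1.218

1.22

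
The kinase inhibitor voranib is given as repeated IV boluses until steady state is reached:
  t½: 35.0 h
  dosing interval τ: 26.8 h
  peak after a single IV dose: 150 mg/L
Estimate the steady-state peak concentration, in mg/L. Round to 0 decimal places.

364 mg/L

k = ln2 / t½ = 0.693147 / 35.0 = 0.01980 h⁻¹
e^(−kτ) = e^(−0.01980 × 26.8) = 0.5882
Accumulation ratio R = 1 / (1 − e^(−kτ)) = 1 / (1 − 0.5882) = 2.428
Steady-state peak = C₀ × R = 150 × 2.428 = 364.2 mg/L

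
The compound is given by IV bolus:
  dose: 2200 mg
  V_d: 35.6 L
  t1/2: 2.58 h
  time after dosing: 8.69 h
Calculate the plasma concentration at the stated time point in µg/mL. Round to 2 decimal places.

5.98 µg/mL

C₀ = Dose / Vd = 2200 / 35.6 = 61.80 mg/L
k = ln2 / t½ = 0.693147 / 2.58 = 0.2687 h⁻¹
C = C₀ · e^(−k·t) = 61.80 × e^(−0.2687 × 8.69)
  = 61.80 × 0.09681 = 5.983 mg/L
(5.983 mg/L = 5.983 µg/mL)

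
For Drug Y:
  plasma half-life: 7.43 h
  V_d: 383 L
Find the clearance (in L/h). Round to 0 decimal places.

k = ln2 / t½ = 0.693147 / 7.43 = 0.09329 h⁻¹
CL = k × Vd = 0.09329 × 383 = 35.73 L/h

36 L/h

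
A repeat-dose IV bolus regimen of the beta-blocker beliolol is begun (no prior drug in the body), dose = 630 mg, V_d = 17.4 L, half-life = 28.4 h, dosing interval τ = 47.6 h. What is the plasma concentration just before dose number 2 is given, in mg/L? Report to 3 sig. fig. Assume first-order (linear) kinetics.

11.3 mg/L

C₀ per dose = Dose / Vd = 630 / 17.4 = 36.21 mg/L
k = ln2 / t½ = 0.693147 / 28.4 = 0.02441 h⁻¹
Fraction remaining after one interval: r = e^(−kτ) = e^(−0.02441 × 47.6) = 0.3129
Before dose 2, 1 dose has been given (aged 1τ).
C_trough = C₀ × r = 36.21 × 0.3129 = 11.33 mg/L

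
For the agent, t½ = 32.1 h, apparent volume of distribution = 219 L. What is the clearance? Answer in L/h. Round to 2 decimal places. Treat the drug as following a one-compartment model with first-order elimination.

4.73 L/h

k = ln2 / t½ = 0.693147 / 32.1 = 0.02159 h⁻¹
CL = k × Vd = 0.02159 × 219 = 4.728 L/h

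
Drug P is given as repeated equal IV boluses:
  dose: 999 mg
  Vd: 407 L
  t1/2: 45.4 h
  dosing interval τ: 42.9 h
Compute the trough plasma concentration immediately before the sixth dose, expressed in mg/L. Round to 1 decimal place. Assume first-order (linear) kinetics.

2.6 mg/L

C₀ per dose = Dose / Vd = 999 / 407 = 2.455 mg/L
k = ln2 / t½ = 0.693147 / 45.4 = 0.01527 h⁻¹
Fraction remaining after one interval: r = e^(−kτ) = e^(−0.01527 × 42.9) = 0.5194
Before dose 6, 5 doses have been given (aged 1τ, 2τ, 3τ, 4τ, 5τ).
C_trough = C₀ × (r + r² + … + r^5) = C₀ × r(1−r^5)/(1−r)
        = 2.455 × 0.5194 × (1 − 0.03780) / (1 − 0.5194) = 2.553 mg/L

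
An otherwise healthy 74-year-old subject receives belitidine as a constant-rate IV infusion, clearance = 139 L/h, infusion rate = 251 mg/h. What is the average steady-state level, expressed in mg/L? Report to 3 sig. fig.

1.81 mg/L

At steady state Css = R₀ / CL = 251 / 139.0 = 1.806 mg/L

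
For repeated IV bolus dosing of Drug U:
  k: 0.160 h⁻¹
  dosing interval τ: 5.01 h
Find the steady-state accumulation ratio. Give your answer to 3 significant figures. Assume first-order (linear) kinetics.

1.81

e^(−kτ) = e^(−0.1600 × 5.01) = 0.4486
Accumulation ratio R = 1 / (1 − e^(−kτ)) = 1 / (1 − 0.4486) = 1.814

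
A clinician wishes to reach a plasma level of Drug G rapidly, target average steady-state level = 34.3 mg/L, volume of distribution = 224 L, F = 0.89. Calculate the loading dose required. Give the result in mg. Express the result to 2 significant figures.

LD = Css × Vd / F = 34.3 × 224 / 0.89 = 8633 mg

8600 mg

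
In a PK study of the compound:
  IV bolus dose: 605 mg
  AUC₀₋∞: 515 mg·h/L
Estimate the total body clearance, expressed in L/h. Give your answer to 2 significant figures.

CL = Dose / AUC = 605 / 515 = 1.175 L/h

1.2 L/h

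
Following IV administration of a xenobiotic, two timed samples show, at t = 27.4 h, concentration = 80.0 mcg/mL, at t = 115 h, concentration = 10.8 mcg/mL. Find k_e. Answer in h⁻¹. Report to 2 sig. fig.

k = ln(C₁/C₂) / (t₂ − t₁) = ln(80.0/10.8) / (115 − 27.4)
  = 2.002 / 87.60 = 0.02285 h⁻¹

0.023 h⁻¹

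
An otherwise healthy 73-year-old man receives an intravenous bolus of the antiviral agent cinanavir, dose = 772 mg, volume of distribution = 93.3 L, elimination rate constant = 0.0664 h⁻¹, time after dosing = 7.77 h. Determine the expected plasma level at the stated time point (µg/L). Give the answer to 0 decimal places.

C₀ = Dose / Vd = 772.0 / 93.3 = 8.274 mg/L
C = C₀ · e^(−k·t) = 8.274 × e^(−0.06640 × 7.77)
  = 8.274 × 0.5969 = 4.939 mg/L
Convert: 4.939 mg/L × 1000 = 4939 µg/L

4939 µg/L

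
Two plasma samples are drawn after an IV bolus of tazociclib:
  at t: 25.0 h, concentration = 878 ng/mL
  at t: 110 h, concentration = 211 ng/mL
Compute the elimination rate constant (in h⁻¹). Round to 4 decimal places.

0.0168 h⁻¹

k = ln(C₁/C₂) / (t₂ − t₁) = ln(878/211) / (110 − 25.0)
  = 1.426 / 85.00 = 0.01678 h⁻¹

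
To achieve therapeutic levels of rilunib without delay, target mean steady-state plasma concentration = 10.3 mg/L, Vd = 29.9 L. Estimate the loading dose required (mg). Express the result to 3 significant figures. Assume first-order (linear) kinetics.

308 mg

LD = Css × Vd = 10.3 × 29.9 = 308.0 mg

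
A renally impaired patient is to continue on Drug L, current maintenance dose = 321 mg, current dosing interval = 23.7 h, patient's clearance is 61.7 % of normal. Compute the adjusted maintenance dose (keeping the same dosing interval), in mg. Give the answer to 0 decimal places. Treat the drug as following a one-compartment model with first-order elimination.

198 mg

To keep the same average steady-state level, dosing rate must scale with clearance.
CL ratio = 61.7 / 100 = 0.6170
New dose (same interval) = 321 × 0.6170 = 198.1 mg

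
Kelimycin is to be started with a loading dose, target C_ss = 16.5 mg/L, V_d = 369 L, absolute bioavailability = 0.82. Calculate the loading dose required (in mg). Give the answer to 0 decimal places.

LD = Css × Vd / F = 16.5 × 369 / 0.82 = 7425 mg

7425 mg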